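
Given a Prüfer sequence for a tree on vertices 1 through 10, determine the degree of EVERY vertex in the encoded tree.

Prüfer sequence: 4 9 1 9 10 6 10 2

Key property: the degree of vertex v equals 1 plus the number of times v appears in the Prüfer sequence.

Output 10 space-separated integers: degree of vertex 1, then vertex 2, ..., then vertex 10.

Answer: 2 2 1 2 1 2 1 1 3 3

Derivation:
p_1 = 4: count[4] becomes 1
p_2 = 9: count[9] becomes 1
p_3 = 1: count[1] becomes 1
p_4 = 9: count[9] becomes 2
p_5 = 10: count[10] becomes 1
p_6 = 6: count[6] becomes 1
p_7 = 10: count[10] becomes 2
p_8 = 2: count[2] becomes 1
Degrees (1 + count): deg[1]=1+1=2, deg[2]=1+1=2, deg[3]=1+0=1, deg[4]=1+1=2, deg[5]=1+0=1, deg[6]=1+1=2, deg[7]=1+0=1, deg[8]=1+0=1, deg[9]=1+2=3, deg[10]=1+2=3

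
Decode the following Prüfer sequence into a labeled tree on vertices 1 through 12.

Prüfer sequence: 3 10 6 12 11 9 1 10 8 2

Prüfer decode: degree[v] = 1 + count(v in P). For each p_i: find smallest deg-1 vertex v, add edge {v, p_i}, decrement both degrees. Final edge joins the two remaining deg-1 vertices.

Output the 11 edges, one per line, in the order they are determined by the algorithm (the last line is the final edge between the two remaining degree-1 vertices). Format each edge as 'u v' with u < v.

Answer: 3 4
3 10
5 6
6 12
7 11
9 11
1 9
1 10
8 10
2 8
2 12

Derivation:
Initial degrees: {1:2, 2:2, 3:2, 4:1, 5:1, 6:2, 7:1, 8:2, 9:2, 10:3, 11:2, 12:2}
Step 1: smallest deg-1 vertex = 4, p_1 = 3. Add edge {3,4}. Now deg[4]=0, deg[3]=1.
Step 2: smallest deg-1 vertex = 3, p_2 = 10. Add edge {3,10}. Now deg[3]=0, deg[10]=2.
Step 3: smallest deg-1 vertex = 5, p_3 = 6. Add edge {5,6}. Now deg[5]=0, deg[6]=1.
Step 4: smallest deg-1 vertex = 6, p_4 = 12. Add edge {6,12}. Now deg[6]=0, deg[12]=1.
Step 5: smallest deg-1 vertex = 7, p_5 = 11. Add edge {7,11}. Now deg[7]=0, deg[11]=1.
Step 6: smallest deg-1 vertex = 11, p_6 = 9. Add edge {9,11}. Now deg[11]=0, deg[9]=1.
Step 7: smallest deg-1 vertex = 9, p_7 = 1. Add edge {1,9}. Now deg[9]=0, deg[1]=1.
Step 8: smallest deg-1 vertex = 1, p_8 = 10. Add edge {1,10}. Now deg[1]=0, deg[10]=1.
Step 9: smallest deg-1 vertex = 10, p_9 = 8. Add edge {8,10}. Now deg[10]=0, deg[8]=1.
Step 10: smallest deg-1 vertex = 8, p_10 = 2. Add edge {2,8}. Now deg[8]=0, deg[2]=1.
Final: two remaining deg-1 vertices are 2, 12. Add edge {2,12}.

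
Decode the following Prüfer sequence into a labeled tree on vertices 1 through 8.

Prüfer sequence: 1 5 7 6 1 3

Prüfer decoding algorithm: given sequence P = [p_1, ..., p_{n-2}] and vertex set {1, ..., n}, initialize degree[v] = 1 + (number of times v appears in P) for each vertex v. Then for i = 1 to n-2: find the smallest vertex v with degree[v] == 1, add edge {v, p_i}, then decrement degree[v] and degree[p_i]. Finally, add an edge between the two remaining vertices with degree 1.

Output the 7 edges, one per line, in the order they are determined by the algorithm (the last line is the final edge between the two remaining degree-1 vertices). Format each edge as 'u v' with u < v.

Answer: 1 2
4 5
5 7
6 7
1 6
1 3
3 8

Derivation:
Initial degrees: {1:3, 2:1, 3:2, 4:1, 5:2, 6:2, 7:2, 8:1}
Step 1: smallest deg-1 vertex = 2, p_1 = 1. Add edge {1,2}. Now deg[2]=0, deg[1]=2.
Step 2: smallest deg-1 vertex = 4, p_2 = 5. Add edge {4,5}. Now deg[4]=0, deg[5]=1.
Step 3: smallest deg-1 vertex = 5, p_3 = 7. Add edge {5,7}. Now deg[5]=0, deg[7]=1.
Step 4: smallest deg-1 vertex = 7, p_4 = 6. Add edge {6,7}. Now deg[7]=0, deg[6]=1.
Step 5: smallest deg-1 vertex = 6, p_5 = 1. Add edge {1,6}. Now deg[6]=0, deg[1]=1.
Step 6: smallest deg-1 vertex = 1, p_6 = 3. Add edge {1,3}. Now deg[1]=0, deg[3]=1.
Final: two remaining deg-1 vertices are 3, 8. Add edge {3,8}.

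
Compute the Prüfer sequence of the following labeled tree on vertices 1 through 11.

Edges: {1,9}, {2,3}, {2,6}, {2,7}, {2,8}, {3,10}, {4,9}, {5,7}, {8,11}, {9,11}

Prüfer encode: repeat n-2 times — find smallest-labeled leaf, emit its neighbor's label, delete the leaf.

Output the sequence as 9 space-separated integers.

Answer: 9 9 7 2 2 11 3 2 8

Derivation:
Step 1: leaves = {1,4,5,6,10}. Remove smallest leaf 1, emit neighbor 9.
Step 2: leaves = {4,5,6,10}. Remove smallest leaf 4, emit neighbor 9.
Step 3: leaves = {5,6,9,10}. Remove smallest leaf 5, emit neighbor 7.
Step 4: leaves = {6,7,9,10}. Remove smallest leaf 6, emit neighbor 2.
Step 5: leaves = {7,9,10}. Remove smallest leaf 7, emit neighbor 2.
Step 6: leaves = {9,10}. Remove smallest leaf 9, emit neighbor 11.
Step 7: leaves = {10,11}. Remove smallest leaf 10, emit neighbor 3.
Step 8: leaves = {3,11}. Remove smallest leaf 3, emit neighbor 2.
Step 9: leaves = {2,11}. Remove smallest leaf 2, emit neighbor 8.
Done: 2 vertices remain (8, 11). Sequence = [9 9 7 2 2 11 3 2 8]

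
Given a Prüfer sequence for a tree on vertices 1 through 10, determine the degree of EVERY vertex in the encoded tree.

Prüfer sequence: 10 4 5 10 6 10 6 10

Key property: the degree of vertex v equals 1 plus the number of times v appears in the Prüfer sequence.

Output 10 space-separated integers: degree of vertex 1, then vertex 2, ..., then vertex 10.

Answer: 1 1 1 2 2 3 1 1 1 5

Derivation:
p_1 = 10: count[10] becomes 1
p_2 = 4: count[4] becomes 1
p_3 = 5: count[5] becomes 1
p_4 = 10: count[10] becomes 2
p_5 = 6: count[6] becomes 1
p_6 = 10: count[10] becomes 3
p_7 = 6: count[6] becomes 2
p_8 = 10: count[10] becomes 4
Degrees (1 + count): deg[1]=1+0=1, deg[2]=1+0=1, deg[3]=1+0=1, deg[4]=1+1=2, deg[5]=1+1=2, deg[6]=1+2=3, deg[7]=1+0=1, deg[8]=1+0=1, deg[9]=1+0=1, deg[10]=1+4=5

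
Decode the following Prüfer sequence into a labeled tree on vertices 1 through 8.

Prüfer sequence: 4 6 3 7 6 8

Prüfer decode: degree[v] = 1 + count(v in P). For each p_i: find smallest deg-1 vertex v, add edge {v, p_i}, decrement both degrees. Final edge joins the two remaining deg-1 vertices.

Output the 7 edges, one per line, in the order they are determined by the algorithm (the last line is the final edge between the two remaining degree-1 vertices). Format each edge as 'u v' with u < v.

Answer: 1 4
2 6
3 4
3 7
5 6
6 8
7 8

Derivation:
Initial degrees: {1:1, 2:1, 3:2, 4:2, 5:1, 6:3, 7:2, 8:2}
Step 1: smallest deg-1 vertex = 1, p_1 = 4. Add edge {1,4}. Now deg[1]=0, deg[4]=1.
Step 2: smallest deg-1 vertex = 2, p_2 = 6. Add edge {2,6}. Now deg[2]=0, deg[6]=2.
Step 3: smallest deg-1 vertex = 4, p_3 = 3. Add edge {3,4}. Now deg[4]=0, deg[3]=1.
Step 4: smallest deg-1 vertex = 3, p_4 = 7. Add edge {3,7}. Now deg[3]=0, deg[7]=1.
Step 5: smallest deg-1 vertex = 5, p_5 = 6. Add edge {5,6}. Now deg[5]=0, deg[6]=1.
Step 6: smallest deg-1 vertex = 6, p_6 = 8. Add edge {6,8}. Now deg[6]=0, deg[8]=1.
Final: two remaining deg-1 vertices are 7, 8. Add edge {7,8}.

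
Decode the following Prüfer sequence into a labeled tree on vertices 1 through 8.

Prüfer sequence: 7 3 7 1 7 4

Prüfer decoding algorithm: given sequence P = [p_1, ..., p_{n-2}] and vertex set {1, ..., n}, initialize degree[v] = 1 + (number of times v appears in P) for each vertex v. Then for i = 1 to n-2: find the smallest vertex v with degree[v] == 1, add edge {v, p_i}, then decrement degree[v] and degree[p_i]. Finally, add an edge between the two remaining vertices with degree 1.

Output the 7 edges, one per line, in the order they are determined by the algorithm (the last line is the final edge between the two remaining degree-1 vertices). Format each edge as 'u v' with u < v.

Answer: 2 7
3 5
3 7
1 6
1 7
4 7
4 8

Derivation:
Initial degrees: {1:2, 2:1, 3:2, 4:2, 5:1, 6:1, 7:4, 8:1}
Step 1: smallest deg-1 vertex = 2, p_1 = 7. Add edge {2,7}. Now deg[2]=0, deg[7]=3.
Step 2: smallest deg-1 vertex = 5, p_2 = 3. Add edge {3,5}. Now deg[5]=0, deg[3]=1.
Step 3: smallest deg-1 vertex = 3, p_3 = 7. Add edge {3,7}. Now deg[3]=0, deg[7]=2.
Step 4: smallest deg-1 vertex = 6, p_4 = 1. Add edge {1,6}. Now deg[6]=0, deg[1]=1.
Step 5: smallest deg-1 vertex = 1, p_5 = 7. Add edge {1,7}. Now deg[1]=0, deg[7]=1.
Step 6: smallest deg-1 vertex = 7, p_6 = 4. Add edge {4,7}. Now deg[7]=0, deg[4]=1.
Final: two remaining deg-1 vertices are 4, 8. Add edge {4,8}.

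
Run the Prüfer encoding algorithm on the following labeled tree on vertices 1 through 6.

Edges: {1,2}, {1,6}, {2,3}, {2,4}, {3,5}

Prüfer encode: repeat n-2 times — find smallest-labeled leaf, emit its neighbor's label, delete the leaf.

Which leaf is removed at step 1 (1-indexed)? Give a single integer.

Step 1: current leaves = {4,5,6}. Remove leaf 4 (neighbor: 2).

Answer: 4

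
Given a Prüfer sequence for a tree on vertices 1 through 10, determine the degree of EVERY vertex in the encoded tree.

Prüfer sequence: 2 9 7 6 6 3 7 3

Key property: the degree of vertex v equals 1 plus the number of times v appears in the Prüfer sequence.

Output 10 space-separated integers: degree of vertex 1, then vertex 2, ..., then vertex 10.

p_1 = 2: count[2] becomes 1
p_2 = 9: count[9] becomes 1
p_3 = 7: count[7] becomes 1
p_4 = 6: count[6] becomes 1
p_5 = 6: count[6] becomes 2
p_6 = 3: count[3] becomes 1
p_7 = 7: count[7] becomes 2
p_8 = 3: count[3] becomes 2
Degrees (1 + count): deg[1]=1+0=1, deg[2]=1+1=2, deg[3]=1+2=3, deg[4]=1+0=1, deg[5]=1+0=1, deg[6]=1+2=3, deg[7]=1+2=3, deg[8]=1+0=1, deg[9]=1+1=2, deg[10]=1+0=1

Answer: 1 2 3 1 1 3 3 1 2 1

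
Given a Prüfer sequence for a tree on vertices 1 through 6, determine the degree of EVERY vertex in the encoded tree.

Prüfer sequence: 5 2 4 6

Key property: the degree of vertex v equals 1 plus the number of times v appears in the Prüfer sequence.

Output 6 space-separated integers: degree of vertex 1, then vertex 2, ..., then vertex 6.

Answer: 1 2 1 2 2 2

Derivation:
p_1 = 5: count[5] becomes 1
p_2 = 2: count[2] becomes 1
p_3 = 4: count[4] becomes 1
p_4 = 6: count[6] becomes 1
Degrees (1 + count): deg[1]=1+0=1, deg[2]=1+1=2, deg[3]=1+0=1, deg[4]=1+1=2, deg[5]=1+1=2, deg[6]=1+1=2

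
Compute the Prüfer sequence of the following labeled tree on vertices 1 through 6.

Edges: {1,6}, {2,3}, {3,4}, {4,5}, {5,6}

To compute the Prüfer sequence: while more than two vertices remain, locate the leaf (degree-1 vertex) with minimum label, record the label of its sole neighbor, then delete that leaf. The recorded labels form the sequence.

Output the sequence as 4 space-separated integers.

Answer: 6 3 4 5

Derivation:
Step 1: leaves = {1,2}. Remove smallest leaf 1, emit neighbor 6.
Step 2: leaves = {2,6}. Remove smallest leaf 2, emit neighbor 3.
Step 3: leaves = {3,6}. Remove smallest leaf 3, emit neighbor 4.
Step 4: leaves = {4,6}. Remove smallest leaf 4, emit neighbor 5.
Done: 2 vertices remain (5, 6). Sequence = [6 3 4 5]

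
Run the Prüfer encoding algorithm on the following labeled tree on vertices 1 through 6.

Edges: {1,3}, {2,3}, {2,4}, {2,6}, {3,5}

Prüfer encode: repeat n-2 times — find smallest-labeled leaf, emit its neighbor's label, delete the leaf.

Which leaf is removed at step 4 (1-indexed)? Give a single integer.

Step 1: current leaves = {1,4,5,6}. Remove leaf 1 (neighbor: 3).
Step 2: current leaves = {4,5,6}. Remove leaf 4 (neighbor: 2).
Step 3: current leaves = {5,6}. Remove leaf 5 (neighbor: 3).
Step 4: current leaves = {3,6}. Remove leaf 3 (neighbor: 2).

Answer: 3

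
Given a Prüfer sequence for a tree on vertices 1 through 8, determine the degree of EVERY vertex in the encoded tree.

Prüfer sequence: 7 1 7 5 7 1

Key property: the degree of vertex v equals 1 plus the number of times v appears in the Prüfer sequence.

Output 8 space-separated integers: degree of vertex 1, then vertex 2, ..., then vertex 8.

p_1 = 7: count[7] becomes 1
p_2 = 1: count[1] becomes 1
p_3 = 7: count[7] becomes 2
p_4 = 5: count[5] becomes 1
p_5 = 7: count[7] becomes 3
p_6 = 1: count[1] becomes 2
Degrees (1 + count): deg[1]=1+2=3, deg[2]=1+0=1, deg[3]=1+0=1, deg[4]=1+0=1, deg[5]=1+1=2, deg[6]=1+0=1, deg[7]=1+3=4, deg[8]=1+0=1

Answer: 3 1 1 1 2 1 4 1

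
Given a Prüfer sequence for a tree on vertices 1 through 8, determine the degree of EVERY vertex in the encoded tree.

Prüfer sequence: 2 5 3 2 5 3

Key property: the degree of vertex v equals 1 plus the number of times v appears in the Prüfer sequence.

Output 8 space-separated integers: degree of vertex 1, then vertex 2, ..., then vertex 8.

p_1 = 2: count[2] becomes 1
p_2 = 5: count[5] becomes 1
p_3 = 3: count[3] becomes 1
p_4 = 2: count[2] becomes 2
p_5 = 5: count[5] becomes 2
p_6 = 3: count[3] becomes 2
Degrees (1 + count): deg[1]=1+0=1, deg[2]=1+2=3, deg[3]=1+2=3, deg[4]=1+0=1, deg[5]=1+2=3, deg[6]=1+0=1, deg[7]=1+0=1, deg[8]=1+0=1

Answer: 1 3 3 1 3 1 1 1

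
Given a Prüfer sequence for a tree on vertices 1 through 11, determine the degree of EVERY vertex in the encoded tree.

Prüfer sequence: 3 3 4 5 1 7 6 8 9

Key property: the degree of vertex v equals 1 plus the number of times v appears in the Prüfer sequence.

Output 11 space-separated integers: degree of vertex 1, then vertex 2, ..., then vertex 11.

p_1 = 3: count[3] becomes 1
p_2 = 3: count[3] becomes 2
p_3 = 4: count[4] becomes 1
p_4 = 5: count[5] becomes 1
p_5 = 1: count[1] becomes 1
p_6 = 7: count[7] becomes 1
p_7 = 6: count[6] becomes 1
p_8 = 8: count[8] becomes 1
p_9 = 9: count[9] becomes 1
Degrees (1 + count): deg[1]=1+1=2, deg[2]=1+0=1, deg[3]=1+2=3, deg[4]=1+1=2, deg[5]=1+1=2, deg[6]=1+1=2, deg[7]=1+1=2, deg[8]=1+1=2, deg[9]=1+1=2, deg[10]=1+0=1, deg[11]=1+0=1

Answer: 2 1 3 2 2 2 2 2 2 1 1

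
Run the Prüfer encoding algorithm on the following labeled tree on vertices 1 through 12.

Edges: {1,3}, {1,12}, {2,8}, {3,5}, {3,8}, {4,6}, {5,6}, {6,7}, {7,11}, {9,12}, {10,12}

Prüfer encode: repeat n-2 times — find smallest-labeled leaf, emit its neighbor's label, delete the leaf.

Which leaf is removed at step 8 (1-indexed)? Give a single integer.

Answer: 6

Derivation:
Step 1: current leaves = {2,4,9,10,11}. Remove leaf 2 (neighbor: 8).
Step 2: current leaves = {4,8,9,10,11}. Remove leaf 4 (neighbor: 6).
Step 3: current leaves = {8,9,10,11}. Remove leaf 8 (neighbor: 3).
Step 4: current leaves = {9,10,11}. Remove leaf 9 (neighbor: 12).
Step 5: current leaves = {10,11}. Remove leaf 10 (neighbor: 12).
Step 6: current leaves = {11,12}. Remove leaf 11 (neighbor: 7).
Step 7: current leaves = {7,12}. Remove leaf 7 (neighbor: 6).
Step 8: current leaves = {6,12}. Remove leaf 6 (neighbor: 5).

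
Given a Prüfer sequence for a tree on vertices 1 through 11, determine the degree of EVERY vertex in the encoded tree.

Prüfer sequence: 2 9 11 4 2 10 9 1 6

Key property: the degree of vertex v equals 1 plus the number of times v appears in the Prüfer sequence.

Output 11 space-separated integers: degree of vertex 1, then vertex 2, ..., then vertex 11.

Answer: 2 3 1 2 1 2 1 1 3 2 2

Derivation:
p_1 = 2: count[2] becomes 1
p_2 = 9: count[9] becomes 1
p_3 = 11: count[11] becomes 1
p_4 = 4: count[4] becomes 1
p_5 = 2: count[2] becomes 2
p_6 = 10: count[10] becomes 1
p_7 = 9: count[9] becomes 2
p_8 = 1: count[1] becomes 1
p_9 = 6: count[6] becomes 1
Degrees (1 + count): deg[1]=1+1=2, deg[2]=1+2=3, deg[3]=1+0=1, deg[4]=1+1=2, deg[5]=1+0=1, deg[6]=1+1=2, deg[7]=1+0=1, deg[8]=1+0=1, deg[9]=1+2=3, deg[10]=1+1=2, deg[11]=1+1=2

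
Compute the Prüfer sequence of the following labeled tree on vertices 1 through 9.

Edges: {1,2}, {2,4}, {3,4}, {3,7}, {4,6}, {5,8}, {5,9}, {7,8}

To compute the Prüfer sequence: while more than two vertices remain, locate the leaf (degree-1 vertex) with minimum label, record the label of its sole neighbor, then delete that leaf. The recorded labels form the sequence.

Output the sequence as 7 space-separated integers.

Step 1: leaves = {1,6,9}. Remove smallest leaf 1, emit neighbor 2.
Step 2: leaves = {2,6,9}. Remove smallest leaf 2, emit neighbor 4.
Step 3: leaves = {6,9}. Remove smallest leaf 6, emit neighbor 4.
Step 4: leaves = {4,9}. Remove smallest leaf 4, emit neighbor 3.
Step 5: leaves = {3,9}. Remove smallest leaf 3, emit neighbor 7.
Step 6: leaves = {7,9}. Remove smallest leaf 7, emit neighbor 8.
Step 7: leaves = {8,9}. Remove smallest leaf 8, emit neighbor 5.
Done: 2 vertices remain (5, 9). Sequence = [2 4 4 3 7 8 5]

Answer: 2 4 4 3 7 8 5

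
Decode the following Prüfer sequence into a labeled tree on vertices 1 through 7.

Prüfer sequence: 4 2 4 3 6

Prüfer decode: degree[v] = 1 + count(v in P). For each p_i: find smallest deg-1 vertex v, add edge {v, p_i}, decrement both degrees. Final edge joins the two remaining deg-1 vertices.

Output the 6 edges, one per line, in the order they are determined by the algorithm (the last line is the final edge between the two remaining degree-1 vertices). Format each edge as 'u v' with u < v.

Initial degrees: {1:1, 2:2, 3:2, 4:3, 5:1, 6:2, 7:1}
Step 1: smallest deg-1 vertex = 1, p_1 = 4. Add edge {1,4}. Now deg[1]=0, deg[4]=2.
Step 2: smallest deg-1 vertex = 5, p_2 = 2. Add edge {2,5}. Now deg[5]=0, deg[2]=1.
Step 3: smallest deg-1 vertex = 2, p_3 = 4. Add edge {2,4}. Now deg[2]=0, deg[4]=1.
Step 4: smallest deg-1 vertex = 4, p_4 = 3. Add edge {3,4}. Now deg[4]=0, deg[3]=1.
Step 5: smallest deg-1 vertex = 3, p_5 = 6. Add edge {3,6}. Now deg[3]=0, deg[6]=1.
Final: two remaining deg-1 vertices are 6, 7. Add edge {6,7}.

Answer: 1 4
2 5
2 4
3 4
3 6
6 7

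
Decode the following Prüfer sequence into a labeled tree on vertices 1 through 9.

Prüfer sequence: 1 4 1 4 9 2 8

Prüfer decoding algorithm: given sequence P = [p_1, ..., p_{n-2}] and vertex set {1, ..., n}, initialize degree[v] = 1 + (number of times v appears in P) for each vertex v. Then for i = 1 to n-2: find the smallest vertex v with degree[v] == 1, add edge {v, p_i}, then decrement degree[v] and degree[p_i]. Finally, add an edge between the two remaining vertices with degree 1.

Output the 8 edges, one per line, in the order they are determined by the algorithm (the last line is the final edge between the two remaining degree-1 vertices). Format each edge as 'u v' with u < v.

Answer: 1 3
4 5
1 6
1 4
4 9
2 7
2 8
8 9

Derivation:
Initial degrees: {1:3, 2:2, 3:1, 4:3, 5:1, 6:1, 7:1, 8:2, 9:2}
Step 1: smallest deg-1 vertex = 3, p_1 = 1. Add edge {1,3}. Now deg[3]=0, deg[1]=2.
Step 2: smallest deg-1 vertex = 5, p_2 = 4. Add edge {4,5}. Now deg[5]=0, deg[4]=2.
Step 3: smallest deg-1 vertex = 6, p_3 = 1. Add edge {1,6}. Now deg[6]=0, deg[1]=1.
Step 4: smallest deg-1 vertex = 1, p_4 = 4. Add edge {1,4}. Now deg[1]=0, deg[4]=1.
Step 5: smallest deg-1 vertex = 4, p_5 = 9. Add edge {4,9}. Now deg[4]=0, deg[9]=1.
Step 6: smallest deg-1 vertex = 7, p_6 = 2. Add edge {2,7}. Now deg[7]=0, deg[2]=1.
Step 7: smallest deg-1 vertex = 2, p_7 = 8. Add edge {2,8}. Now deg[2]=0, deg[8]=1.
Final: two remaining deg-1 vertices are 8, 9. Add edge {8,9}.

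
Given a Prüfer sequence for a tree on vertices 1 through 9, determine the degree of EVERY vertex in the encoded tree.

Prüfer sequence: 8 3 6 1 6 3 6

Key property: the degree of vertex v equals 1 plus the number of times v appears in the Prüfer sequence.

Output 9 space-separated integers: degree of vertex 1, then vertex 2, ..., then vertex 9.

p_1 = 8: count[8] becomes 1
p_2 = 3: count[3] becomes 1
p_3 = 6: count[6] becomes 1
p_4 = 1: count[1] becomes 1
p_5 = 6: count[6] becomes 2
p_6 = 3: count[3] becomes 2
p_7 = 6: count[6] becomes 3
Degrees (1 + count): deg[1]=1+1=2, deg[2]=1+0=1, deg[3]=1+2=3, deg[4]=1+0=1, deg[5]=1+0=1, deg[6]=1+3=4, deg[7]=1+0=1, deg[8]=1+1=2, deg[9]=1+0=1

Answer: 2 1 3 1 1 4 1 2 1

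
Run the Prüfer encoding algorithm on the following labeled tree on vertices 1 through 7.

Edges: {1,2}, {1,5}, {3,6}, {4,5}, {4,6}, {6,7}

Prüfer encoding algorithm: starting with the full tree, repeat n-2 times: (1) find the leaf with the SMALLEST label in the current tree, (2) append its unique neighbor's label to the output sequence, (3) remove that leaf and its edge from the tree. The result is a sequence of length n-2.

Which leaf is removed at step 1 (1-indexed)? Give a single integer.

Step 1: current leaves = {2,3,7}. Remove leaf 2 (neighbor: 1).

Answer: 2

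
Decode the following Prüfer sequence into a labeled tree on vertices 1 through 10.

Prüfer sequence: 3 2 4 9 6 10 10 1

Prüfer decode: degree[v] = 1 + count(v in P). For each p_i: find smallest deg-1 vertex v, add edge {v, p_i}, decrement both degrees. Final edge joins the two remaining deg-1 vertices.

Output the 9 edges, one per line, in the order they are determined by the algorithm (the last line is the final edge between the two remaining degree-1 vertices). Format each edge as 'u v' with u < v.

Answer: 3 5
2 3
2 4
4 9
6 7
6 10
8 10
1 9
1 10

Derivation:
Initial degrees: {1:2, 2:2, 3:2, 4:2, 5:1, 6:2, 7:1, 8:1, 9:2, 10:3}
Step 1: smallest deg-1 vertex = 5, p_1 = 3. Add edge {3,5}. Now deg[5]=0, deg[3]=1.
Step 2: smallest deg-1 vertex = 3, p_2 = 2. Add edge {2,3}. Now deg[3]=0, deg[2]=1.
Step 3: smallest deg-1 vertex = 2, p_3 = 4. Add edge {2,4}. Now deg[2]=0, deg[4]=1.
Step 4: smallest deg-1 vertex = 4, p_4 = 9. Add edge {4,9}. Now deg[4]=0, deg[9]=1.
Step 5: smallest deg-1 vertex = 7, p_5 = 6. Add edge {6,7}. Now deg[7]=0, deg[6]=1.
Step 6: smallest deg-1 vertex = 6, p_6 = 10. Add edge {6,10}. Now deg[6]=0, deg[10]=2.
Step 7: smallest deg-1 vertex = 8, p_7 = 10. Add edge {8,10}. Now deg[8]=0, deg[10]=1.
Step 8: smallest deg-1 vertex = 9, p_8 = 1. Add edge {1,9}. Now deg[9]=0, deg[1]=1.
Final: two remaining deg-1 vertices are 1, 10. Add edge {1,10}.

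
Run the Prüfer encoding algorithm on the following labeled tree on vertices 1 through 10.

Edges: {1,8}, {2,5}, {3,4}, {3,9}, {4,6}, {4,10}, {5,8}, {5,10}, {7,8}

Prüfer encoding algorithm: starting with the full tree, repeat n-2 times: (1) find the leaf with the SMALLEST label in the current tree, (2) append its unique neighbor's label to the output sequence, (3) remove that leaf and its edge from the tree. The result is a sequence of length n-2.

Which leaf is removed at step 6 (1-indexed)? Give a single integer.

Answer: 5

Derivation:
Step 1: current leaves = {1,2,6,7,9}. Remove leaf 1 (neighbor: 8).
Step 2: current leaves = {2,6,7,9}. Remove leaf 2 (neighbor: 5).
Step 3: current leaves = {6,7,9}. Remove leaf 6 (neighbor: 4).
Step 4: current leaves = {7,9}. Remove leaf 7 (neighbor: 8).
Step 5: current leaves = {8,9}. Remove leaf 8 (neighbor: 5).
Step 6: current leaves = {5,9}. Remove leaf 5 (neighbor: 10).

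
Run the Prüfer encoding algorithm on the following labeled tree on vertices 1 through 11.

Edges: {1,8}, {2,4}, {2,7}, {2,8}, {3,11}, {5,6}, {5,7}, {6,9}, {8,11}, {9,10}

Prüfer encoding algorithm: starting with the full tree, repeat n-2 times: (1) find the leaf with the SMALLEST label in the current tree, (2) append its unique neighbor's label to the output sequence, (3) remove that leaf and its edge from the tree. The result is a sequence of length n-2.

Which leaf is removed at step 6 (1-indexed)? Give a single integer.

Step 1: current leaves = {1,3,4,10}. Remove leaf 1 (neighbor: 8).
Step 2: current leaves = {3,4,10}. Remove leaf 3 (neighbor: 11).
Step 3: current leaves = {4,10,11}. Remove leaf 4 (neighbor: 2).
Step 4: current leaves = {10,11}. Remove leaf 10 (neighbor: 9).
Step 5: current leaves = {9,11}. Remove leaf 9 (neighbor: 6).
Step 6: current leaves = {6,11}. Remove leaf 6 (neighbor: 5).

Answer: 6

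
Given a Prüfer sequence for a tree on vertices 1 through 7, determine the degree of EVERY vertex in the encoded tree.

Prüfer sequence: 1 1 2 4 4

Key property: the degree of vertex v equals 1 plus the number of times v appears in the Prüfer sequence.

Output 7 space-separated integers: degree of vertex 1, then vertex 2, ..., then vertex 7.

Answer: 3 2 1 3 1 1 1

Derivation:
p_1 = 1: count[1] becomes 1
p_2 = 1: count[1] becomes 2
p_3 = 2: count[2] becomes 1
p_4 = 4: count[4] becomes 1
p_5 = 4: count[4] becomes 2
Degrees (1 + count): deg[1]=1+2=3, deg[2]=1+1=2, deg[3]=1+0=1, deg[4]=1+2=3, deg[5]=1+0=1, deg[6]=1+0=1, deg[7]=1+0=1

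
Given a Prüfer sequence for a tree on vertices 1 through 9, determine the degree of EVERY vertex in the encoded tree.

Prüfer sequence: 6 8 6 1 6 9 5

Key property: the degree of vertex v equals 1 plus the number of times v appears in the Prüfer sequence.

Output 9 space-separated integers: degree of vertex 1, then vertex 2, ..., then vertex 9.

p_1 = 6: count[6] becomes 1
p_2 = 8: count[8] becomes 1
p_3 = 6: count[6] becomes 2
p_4 = 1: count[1] becomes 1
p_5 = 6: count[6] becomes 3
p_6 = 9: count[9] becomes 1
p_7 = 5: count[5] becomes 1
Degrees (1 + count): deg[1]=1+1=2, deg[2]=1+0=1, deg[3]=1+0=1, deg[4]=1+0=1, deg[5]=1+1=2, deg[6]=1+3=4, deg[7]=1+0=1, deg[8]=1+1=2, deg[9]=1+1=2

Answer: 2 1 1 1 2 4 1 2 2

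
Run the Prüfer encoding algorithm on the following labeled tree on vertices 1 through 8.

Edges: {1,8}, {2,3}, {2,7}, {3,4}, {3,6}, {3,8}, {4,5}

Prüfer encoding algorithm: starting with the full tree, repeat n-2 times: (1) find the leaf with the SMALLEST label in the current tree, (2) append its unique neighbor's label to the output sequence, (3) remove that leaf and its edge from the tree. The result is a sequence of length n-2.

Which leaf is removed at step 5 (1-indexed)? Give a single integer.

Answer: 7

Derivation:
Step 1: current leaves = {1,5,6,7}. Remove leaf 1 (neighbor: 8).
Step 2: current leaves = {5,6,7,8}. Remove leaf 5 (neighbor: 4).
Step 3: current leaves = {4,6,7,8}. Remove leaf 4 (neighbor: 3).
Step 4: current leaves = {6,7,8}. Remove leaf 6 (neighbor: 3).
Step 5: current leaves = {7,8}. Remove leaf 7 (neighbor: 2).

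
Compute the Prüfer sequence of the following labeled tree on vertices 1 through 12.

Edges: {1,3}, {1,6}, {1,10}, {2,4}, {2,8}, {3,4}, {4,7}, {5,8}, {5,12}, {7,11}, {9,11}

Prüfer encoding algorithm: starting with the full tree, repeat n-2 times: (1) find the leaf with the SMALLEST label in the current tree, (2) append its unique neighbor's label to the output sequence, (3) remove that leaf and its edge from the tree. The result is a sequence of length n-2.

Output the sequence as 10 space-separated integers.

Step 1: leaves = {6,9,10,12}. Remove smallest leaf 6, emit neighbor 1.
Step 2: leaves = {9,10,12}. Remove smallest leaf 9, emit neighbor 11.
Step 3: leaves = {10,11,12}. Remove smallest leaf 10, emit neighbor 1.
Step 4: leaves = {1,11,12}. Remove smallest leaf 1, emit neighbor 3.
Step 5: leaves = {3,11,12}. Remove smallest leaf 3, emit neighbor 4.
Step 6: leaves = {11,12}. Remove smallest leaf 11, emit neighbor 7.
Step 7: leaves = {7,12}. Remove smallest leaf 7, emit neighbor 4.
Step 8: leaves = {4,12}. Remove smallest leaf 4, emit neighbor 2.
Step 9: leaves = {2,12}. Remove smallest leaf 2, emit neighbor 8.
Step 10: leaves = {8,12}. Remove smallest leaf 8, emit neighbor 5.
Done: 2 vertices remain (5, 12). Sequence = [1 11 1 3 4 7 4 2 8 5]

Answer: 1 11 1 3 4 7 4 2 8 5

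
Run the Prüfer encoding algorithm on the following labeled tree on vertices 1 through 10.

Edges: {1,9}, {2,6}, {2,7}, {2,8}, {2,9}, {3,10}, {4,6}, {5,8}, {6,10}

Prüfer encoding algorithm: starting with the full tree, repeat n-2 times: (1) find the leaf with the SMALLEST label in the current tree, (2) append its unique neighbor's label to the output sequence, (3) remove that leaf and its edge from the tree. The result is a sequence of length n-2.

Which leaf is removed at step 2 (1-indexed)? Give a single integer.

Step 1: current leaves = {1,3,4,5,7}. Remove leaf 1 (neighbor: 9).
Step 2: current leaves = {3,4,5,7,9}. Remove leaf 3 (neighbor: 10).

Answer: 3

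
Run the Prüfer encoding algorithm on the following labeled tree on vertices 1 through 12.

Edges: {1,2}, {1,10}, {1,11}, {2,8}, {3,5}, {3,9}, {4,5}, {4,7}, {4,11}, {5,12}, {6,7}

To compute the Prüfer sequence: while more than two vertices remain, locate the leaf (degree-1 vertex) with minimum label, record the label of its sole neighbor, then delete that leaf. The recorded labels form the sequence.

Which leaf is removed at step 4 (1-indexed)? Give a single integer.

Step 1: current leaves = {6,8,9,10,12}. Remove leaf 6 (neighbor: 7).
Step 2: current leaves = {7,8,9,10,12}. Remove leaf 7 (neighbor: 4).
Step 3: current leaves = {8,9,10,12}. Remove leaf 8 (neighbor: 2).
Step 4: current leaves = {2,9,10,12}. Remove leaf 2 (neighbor: 1).

Answer: 2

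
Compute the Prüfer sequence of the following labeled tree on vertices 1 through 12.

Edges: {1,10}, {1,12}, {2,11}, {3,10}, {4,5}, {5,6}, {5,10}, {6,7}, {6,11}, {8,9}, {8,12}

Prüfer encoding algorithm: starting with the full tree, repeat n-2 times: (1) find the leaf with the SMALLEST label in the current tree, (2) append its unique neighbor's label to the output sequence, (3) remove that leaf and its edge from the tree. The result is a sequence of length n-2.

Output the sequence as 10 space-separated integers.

Step 1: leaves = {2,3,4,7,9}. Remove smallest leaf 2, emit neighbor 11.
Step 2: leaves = {3,4,7,9,11}. Remove smallest leaf 3, emit neighbor 10.
Step 3: leaves = {4,7,9,11}. Remove smallest leaf 4, emit neighbor 5.
Step 4: leaves = {7,9,11}. Remove smallest leaf 7, emit neighbor 6.
Step 5: leaves = {9,11}. Remove smallest leaf 9, emit neighbor 8.
Step 6: leaves = {8,11}. Remove smallest leaf 8, emit neighbor 12.
Step 7: leaves = {11,12}. Remove smallest leaf 11, emit neighbor 6.
Step 8: leaves = {6,12}. Remove smallest leaf 6, emit neighbor 5.
Step 9: leaves = {5,12}. Remove smallest leaf 5, emit neighbor 10.
Step 10: leaves = {10,12}. Remove smallest leaf 10, emit neighbor 1.
Done: 2 vertices remain (1, 12). Sequence = [11 10 5 6 8 12 6 5 10 1]

Answer: 11 10 5 6 8 12 6 5 10 1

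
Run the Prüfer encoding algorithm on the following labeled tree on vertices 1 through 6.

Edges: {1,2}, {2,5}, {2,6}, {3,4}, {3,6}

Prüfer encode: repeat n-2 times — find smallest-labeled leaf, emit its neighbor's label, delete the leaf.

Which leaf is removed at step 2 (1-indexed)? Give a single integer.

Answer: 4

Derivation:
Step 1: current leaves = {1,4,5}. Remove leaf 1 (neighbor: 2).
Step 2: current leaves = {4,5}. Remove leaf 4 (neighbor: 3).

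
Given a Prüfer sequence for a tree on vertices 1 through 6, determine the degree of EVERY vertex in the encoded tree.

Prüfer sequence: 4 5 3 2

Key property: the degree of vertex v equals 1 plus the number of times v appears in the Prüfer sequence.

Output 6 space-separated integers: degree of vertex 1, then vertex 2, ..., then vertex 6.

p_1 = 4: count[4] becomes 1
p_2 = 5: count[5] becomes 1
p_3 = 3: count[3] becomes 1
p_4 = 2: count[2] becomes 1
Degrees (1 + count): deg[1]=1+0=1, deg[2]=1+1=2, deg[3]=1+1=2, deg[4]=1+1=2, deg[5]=1+1=2, deg[6]=1+0=1

Answer: 1 2 2 2 2 1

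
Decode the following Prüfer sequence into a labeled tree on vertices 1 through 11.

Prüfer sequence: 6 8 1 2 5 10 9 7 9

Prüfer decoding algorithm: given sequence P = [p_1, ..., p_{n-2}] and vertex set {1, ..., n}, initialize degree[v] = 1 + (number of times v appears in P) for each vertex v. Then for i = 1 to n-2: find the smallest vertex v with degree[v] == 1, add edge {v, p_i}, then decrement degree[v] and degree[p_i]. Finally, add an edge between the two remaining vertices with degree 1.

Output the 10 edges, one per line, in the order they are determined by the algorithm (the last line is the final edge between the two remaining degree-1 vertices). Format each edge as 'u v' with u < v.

Initial degrees: {1:2, 2:2, 3:1, 4:1, 5:2, 6:2, 7:2, 8:2, 9:3, 10:2, 11:1}
Step 1: smallest deg-1 vertex = 3, p_1 = 6. Add edge {3,6}. Now deg[3]=0, deg[6]=1.
Step 2: smallest deg-1 vertex = 4, p_2 = 8. Add edge {4,8}. Now deg[4]=0, deg[8]=1.
Step 3: smallest deg-1 vertex = 6, p_3 = 1. Add edge {1,6}. Now deg[6]=0, deg[1]=1.
Step 4: smallest deg-1 vertex = 1, p_4 = 2. Add edge {1,2}. Now deg[1]=0, deg[2]=1.
Step 5: smallest deg-1 vertex = 2, p_5 = 5. Add edge {2,5}. Now deg[2]=0, deg[5]=1.
Step 6: smallest deg-1 vertex = 5, p_6 = 10. Add edge {5,10}. Now deg[5]=0, deg[10]=1.
Step 7: smallest deg-1 vertex = 8, p_7 = 9. Add edge {8,9}. Now deg[8]=0, deg[9]=2.
Step 8: smallest deg-1 vertex = 10, p_8 = 7. Add edge {7,10}. Now deg[10]=0, deg[7]=1.
Step 9: smallest deg-1 vertex = 7, p_9 = 9. Add edge {7,9}. Now deg[7]=0, deg[9]=1.
Final: two remaining deg-1 vertices are 9, 11. Add edge {9,11}.

Answer: 3 6
4 8
1 6
1 2
2 5
5 10
8 9
7 10
7 9
9 11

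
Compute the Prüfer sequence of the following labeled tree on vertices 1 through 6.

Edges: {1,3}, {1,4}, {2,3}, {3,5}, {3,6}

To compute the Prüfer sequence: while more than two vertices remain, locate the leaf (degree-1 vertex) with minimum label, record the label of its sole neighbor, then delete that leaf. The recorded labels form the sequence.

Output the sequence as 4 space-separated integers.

Step 1: leaves = {2,4,5,6}. Remove smallest leaf 2, emit neighbor 3.
Step 2: leaves = {4,5,6}. Remove smallest leaf 4, emit neighbor 1.
Step 3: leaves = {1,5,6}. Remove smallest leaf 1, emit neighbor 3.
Step 4: leaves = {5,6}. Remove smallest leaf 5, emit neighbor 3.
Done: 2 vertices remain (3, 6). Sequence = [3 1 3 3]

Answer: 3 1 3 3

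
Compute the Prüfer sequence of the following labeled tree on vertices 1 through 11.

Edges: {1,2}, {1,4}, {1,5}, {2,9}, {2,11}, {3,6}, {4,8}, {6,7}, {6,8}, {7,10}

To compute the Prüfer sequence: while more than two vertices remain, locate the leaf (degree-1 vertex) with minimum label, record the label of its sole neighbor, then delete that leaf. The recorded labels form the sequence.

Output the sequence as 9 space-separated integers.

Answer: 6 1 2 7 6 8 4 1 2

Derivation:
Step 1: leaves = {3,5,9,10,11}. Remove smallest leaf 3, emit neighbor 6.
Step 2: leaves = {5,9,10,11}. Remove smallest leaf 5, emit neighbor 1.
Step 3: leaves = {9,10,11}. Remove smallest leaf 9, emit neighbor 2.
Step 4: leaves = {10,11}. Remove smallest leaf 10, emit neighbor 7.
Step 5: leaves = {7,11}. Remove smallest leaf 7, emit neighbor 6.
Step 6: leaves = {6,11}. Remove smallest leaf 6, emit neighbor 8.
Step 7: leaves = {8,11}. Remove smallest leaf 8, emit neighbor 4.
Step 8: leaves = {4,11}. Remove smallest leaf 4, emit neighbor 1.
Step 9: leaves = {1,11}. Remove smallest leaf 1, emit neighbor 2.
Done: 2 vertices remain (2, 11). Sequence = [6 1 2 7 6 8 4 1 2]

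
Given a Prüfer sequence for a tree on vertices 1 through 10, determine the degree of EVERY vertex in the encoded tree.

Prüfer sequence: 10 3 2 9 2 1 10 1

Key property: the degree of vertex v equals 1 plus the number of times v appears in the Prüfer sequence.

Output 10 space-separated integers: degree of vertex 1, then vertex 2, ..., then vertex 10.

Answer: 3 3 2 1 1 1 1 1 2 3

Derivation:
p_1 = 10: count[10] becomes 1
p_2 = 3: count[3] becomes 1
p_3 = 2: count[2] becomes 1
p_4 = 9: count[9] becomes 1
p_5 = 2: count[2] becomes 2
p_6 = 1: count[1] becomes 1
p_7 = 10: count[10] becomes 2
p_8 = 1: count[1] becomes 2
Degrees (1 + count): deg[1]=1+2=3, deg[2]=1+2=3, deg[3]=1+1=2, deg[4]=1+0=1, deg[5]=1+0=1, deg[6]=1+0=1, deg[7]=1+0=1, deg[8]=1+0=1, deg[9]=1+1=2, deg[10]=1+2=3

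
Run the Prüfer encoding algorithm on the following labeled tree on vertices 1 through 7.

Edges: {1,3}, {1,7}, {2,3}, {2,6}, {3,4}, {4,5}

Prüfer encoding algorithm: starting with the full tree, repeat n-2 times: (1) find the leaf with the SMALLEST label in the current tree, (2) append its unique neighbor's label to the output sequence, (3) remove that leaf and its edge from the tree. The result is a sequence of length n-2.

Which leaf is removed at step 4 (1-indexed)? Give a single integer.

Step 1: current leaves = {5,6,7}. Remove leaf 5 (neighbor: 4).
Step 2: current leaves = {4,6,7}. Remove leaf 4 (neighbor: 3).
Step 3: current leaves = {6,7}. Remove leaf 6 (neighbor: 2).
Step 4: current leaves = {2,7}. Remove leaf 2 (neighbor: 3).

Answer: 2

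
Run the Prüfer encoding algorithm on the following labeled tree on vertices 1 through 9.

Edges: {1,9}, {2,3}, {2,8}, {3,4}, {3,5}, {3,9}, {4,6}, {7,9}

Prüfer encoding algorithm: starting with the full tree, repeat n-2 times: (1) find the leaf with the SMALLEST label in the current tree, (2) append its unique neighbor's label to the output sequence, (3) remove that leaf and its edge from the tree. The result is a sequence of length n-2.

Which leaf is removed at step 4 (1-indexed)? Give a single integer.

Step 1: current leaves = {1,5,6,7,8}. Remove leaf 1 (neighbor: 9).
Step 2: current leaves = {5,6,7,8}. Remove leaf 5 (neighbor: 3).
Step 3: current leaves = {6,7,8}. Remove leaf 6 (neighbor: 4).
Step 4: current leaves = {4,7,8}. Remove leaf 4 (neighbor: 3).

Answer: 4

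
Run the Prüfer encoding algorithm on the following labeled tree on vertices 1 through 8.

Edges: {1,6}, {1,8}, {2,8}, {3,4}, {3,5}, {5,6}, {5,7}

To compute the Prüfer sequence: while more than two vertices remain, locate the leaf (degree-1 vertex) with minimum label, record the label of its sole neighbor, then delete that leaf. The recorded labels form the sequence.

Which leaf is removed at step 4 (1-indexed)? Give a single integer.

Answer: 7

Derivation:
Step 1: current leaves = {2,4,7}. Remove leaf 2 (neighbor: 8).
Step 2: current leaves = {4,7,8}. Remove leaf 4 (neighbor: 3).
Step 3: current leaves = {3,7,8}. Remove leaf 3 (neighbor: 5).
Step 4: current leaves = {7,8}. Remove leaf 7 (neighbor: 5).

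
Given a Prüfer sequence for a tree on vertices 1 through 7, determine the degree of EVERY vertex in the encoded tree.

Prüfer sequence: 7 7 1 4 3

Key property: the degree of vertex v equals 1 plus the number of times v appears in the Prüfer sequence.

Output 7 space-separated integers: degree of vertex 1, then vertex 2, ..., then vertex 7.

Answer: 2 1 2 2 1 1 3

Derivation:
p_1 = 7: count[7] becomes 1
p_2 = 7: count[7] becomes 2
p_3 = 1: count[1] becomes 1
p_4 = 4: count[4] becomes 1
p_5 = 3: count[3] becomes 1
Degrees (1 + count): deg[1]=1+1=2, deg[2]=1+0=1, deg[3]=1+1=2, deg[4]=1+1=2, deg[5]=1+0=1, deg[6]=1+0=1, deg[7]=1+2=3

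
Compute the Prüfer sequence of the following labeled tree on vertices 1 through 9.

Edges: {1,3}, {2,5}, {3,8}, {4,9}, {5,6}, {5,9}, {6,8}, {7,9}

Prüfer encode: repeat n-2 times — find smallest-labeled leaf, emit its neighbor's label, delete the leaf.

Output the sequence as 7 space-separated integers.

Step 1: leaves = {1,2,4,7}. Remove smallest leaf 1, emit neighbor 3.
Step 2: leaves = {2,3,4,7}. Remove smallest leaf 2, emit neighbor 5.
Step 3: leaves = {3,4,7}. Remove smallest leaf 3, emit neighbor 8.
Step 4: leaves = {4,7,8}. Remove smallest leaf 4, emit neighbor 9.
Step 5: leaves = {7,8}. Remove smallest leaf 7, emit neighbor 9.
Step 6: leaves = {8,9}. Remove smallest leaf 8, emit neighbor 6.
Step 7: leaves = {6,9}. Remove smallest leaf 6, emit neighbor 5.
Done: 2 vertices remain (5, 9). Sequence = [3 5 8 9 9 6 5]

Answer: 3 5 8 9 9 6 5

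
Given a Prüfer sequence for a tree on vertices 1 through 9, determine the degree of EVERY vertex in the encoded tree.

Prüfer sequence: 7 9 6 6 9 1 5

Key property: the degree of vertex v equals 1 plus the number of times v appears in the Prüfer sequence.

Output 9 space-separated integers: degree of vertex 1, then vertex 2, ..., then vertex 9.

Answer: 2 1 1 1 2 3 2 1 3

Derivation:
p_1 = 7: count[7] becomes 1
p_2 = 9: count[9] becomes 1
p_3 = 6: count[6] becomes 1
p_4 = 6: count[6] becomes 2
p_5 = 9: count[9] becomes 2
p_6 = 1: count[1] becomes 1
p_7 = 5: count[5] becomes 1
Degrees (1 + count): deg[1]=1+1=2, deg[2]=1+0=1, deg[3]=1+0=1, deg[4]=1+0=1, deg[5]=1+1=2, deg[6]=1+2=3, deg[7]=1+1=2, deg[8]=1+0=1, deg[9]=1+2=3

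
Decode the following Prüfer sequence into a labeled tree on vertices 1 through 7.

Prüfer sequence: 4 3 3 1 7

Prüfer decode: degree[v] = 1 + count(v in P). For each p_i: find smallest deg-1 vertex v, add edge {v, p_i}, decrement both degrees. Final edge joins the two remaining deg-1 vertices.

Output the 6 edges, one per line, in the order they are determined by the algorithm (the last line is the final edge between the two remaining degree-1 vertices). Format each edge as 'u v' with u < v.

Initial degrees: {1:2, 2:1, 3:3, 4:2, 5:1, 6:1, 7:2}
Step 1: smallest deg-1 vertex = 2, p_1 = 4. Add edge {2,4}. Now deg[2]=0, deg[4]=1.
Step 2: smallest deg-1 vertex = 4, p_2 = 3. Add edge {3,4}. Now deg[4]=0, deg[3]=2.
Step 3: smallest deg-1 vertex = 5, p_3 = 3. Add edge {3,5}. Now deg[5]=0, deg[3]=1.
Step 4: smallest deg-1 vertex = 3, p_4 = 1. Add edge {1,3}. Now deg[3]=0, deg[1]=1.
Step 5: smallest deg-1 vertex = 1, p_5 = 7. Add edge {1,7}. Now deg[1]=0, deg[7]=1.
Final: two remaining deg-1 vertices are 6, 7. Add edge {6,7}.

Answer: 2 4
3 4
3 5
1 3
1 7
6 7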